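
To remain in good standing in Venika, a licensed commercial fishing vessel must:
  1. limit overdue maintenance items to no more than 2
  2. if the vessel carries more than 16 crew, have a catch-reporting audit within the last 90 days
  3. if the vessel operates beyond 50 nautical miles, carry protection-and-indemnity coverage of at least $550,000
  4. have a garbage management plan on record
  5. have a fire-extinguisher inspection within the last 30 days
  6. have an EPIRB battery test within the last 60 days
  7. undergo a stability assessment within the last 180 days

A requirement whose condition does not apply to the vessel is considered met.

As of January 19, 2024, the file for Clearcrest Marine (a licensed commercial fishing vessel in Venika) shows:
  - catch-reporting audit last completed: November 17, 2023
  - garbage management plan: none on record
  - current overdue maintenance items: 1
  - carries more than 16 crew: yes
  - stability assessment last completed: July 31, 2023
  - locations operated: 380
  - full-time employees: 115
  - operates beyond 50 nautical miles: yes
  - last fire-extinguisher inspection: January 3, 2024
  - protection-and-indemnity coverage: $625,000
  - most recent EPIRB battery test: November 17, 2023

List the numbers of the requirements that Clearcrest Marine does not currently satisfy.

4, 6

1. overdue maintenance items 1 ≤ 2 → met
2. condition 'carries more than 16 crew' holds; catch-reporting audit 63 days ago vs limit 90 → met
3. condition 'operates beyond 50 nautical miles' holds; protection-and-indemnity coverage $625,000 ≥ $550,000 → met
4. garbage management plan absent → not met
5. fire-extinguisher inspection 16 days ago vs limit 30 → met
6. EPIRB battery test 63 days ago vs limit 60 → not met
7. stability assessment 172 days ago vs limit 180 → met
Not met: 4, 6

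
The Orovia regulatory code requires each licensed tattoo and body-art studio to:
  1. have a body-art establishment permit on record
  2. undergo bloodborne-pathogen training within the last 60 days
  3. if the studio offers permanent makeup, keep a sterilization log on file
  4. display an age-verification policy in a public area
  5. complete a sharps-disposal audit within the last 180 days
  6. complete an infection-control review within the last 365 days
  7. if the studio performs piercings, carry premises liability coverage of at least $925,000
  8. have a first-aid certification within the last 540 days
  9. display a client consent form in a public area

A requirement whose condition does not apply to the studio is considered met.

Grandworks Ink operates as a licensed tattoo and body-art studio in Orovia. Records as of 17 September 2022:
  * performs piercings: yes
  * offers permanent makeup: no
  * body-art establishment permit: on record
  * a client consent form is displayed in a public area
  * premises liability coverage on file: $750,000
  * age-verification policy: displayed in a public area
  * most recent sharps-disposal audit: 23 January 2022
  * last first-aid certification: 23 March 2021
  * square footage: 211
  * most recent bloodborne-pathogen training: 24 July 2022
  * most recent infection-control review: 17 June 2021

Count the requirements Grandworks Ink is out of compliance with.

4

1. body-art establishment permit present → met
2. bloodborne-pathogen training 55 days ago vs limit 60 → met
3. condition 'offers permanent makeup' does not hold → requirement n/a → met
4. age-verification policy present → met
5. sharps-disposal audit 237 days ago vs limit 180 → not met
6. infection-control review 457 days ago vs limit 365 → not met
7. condition 'performs piercings' holds; premises liability coverage $750,000 < $925,000 → not met
8. first-aid certification 543 days ago vs limit 540 → not met
9. client consent form present → met
Not met: 4 of 9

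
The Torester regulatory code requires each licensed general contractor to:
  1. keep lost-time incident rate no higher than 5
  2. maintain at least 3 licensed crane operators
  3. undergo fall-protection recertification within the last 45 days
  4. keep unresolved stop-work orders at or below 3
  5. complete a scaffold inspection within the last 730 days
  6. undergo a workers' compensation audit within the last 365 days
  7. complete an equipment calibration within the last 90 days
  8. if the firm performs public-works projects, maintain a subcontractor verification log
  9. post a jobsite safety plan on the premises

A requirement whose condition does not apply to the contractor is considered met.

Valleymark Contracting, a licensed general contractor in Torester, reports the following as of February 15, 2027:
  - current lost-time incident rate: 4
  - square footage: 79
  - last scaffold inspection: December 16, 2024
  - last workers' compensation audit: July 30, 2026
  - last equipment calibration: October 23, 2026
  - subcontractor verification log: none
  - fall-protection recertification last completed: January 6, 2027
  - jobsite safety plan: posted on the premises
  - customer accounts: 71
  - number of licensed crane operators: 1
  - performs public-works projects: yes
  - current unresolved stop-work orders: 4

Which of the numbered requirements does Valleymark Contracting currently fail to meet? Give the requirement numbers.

1. lost-time incident rate 4 ≤ 5 → met
2. licensed crane operators 1 < 3 → not met
3. fall-protection recertification 40 days ago vs limit 45 → met
4. unresolved stop-work orders 4 > 3 → not met
5. scaffold inspection 791 days ago vs limit 730 → not met
6. workers' compensation audit 200 days ago vs limit 365 → met
7. equipment calibration 115 days ago vs limit 90 → not met
8. condition 'performs public-works projects' holds; subcontractor verification log absent → not met
9. jobsite safety plan present → met
Not met: 2, 4, 5, 7, 8

2, 4, 5, 7, 8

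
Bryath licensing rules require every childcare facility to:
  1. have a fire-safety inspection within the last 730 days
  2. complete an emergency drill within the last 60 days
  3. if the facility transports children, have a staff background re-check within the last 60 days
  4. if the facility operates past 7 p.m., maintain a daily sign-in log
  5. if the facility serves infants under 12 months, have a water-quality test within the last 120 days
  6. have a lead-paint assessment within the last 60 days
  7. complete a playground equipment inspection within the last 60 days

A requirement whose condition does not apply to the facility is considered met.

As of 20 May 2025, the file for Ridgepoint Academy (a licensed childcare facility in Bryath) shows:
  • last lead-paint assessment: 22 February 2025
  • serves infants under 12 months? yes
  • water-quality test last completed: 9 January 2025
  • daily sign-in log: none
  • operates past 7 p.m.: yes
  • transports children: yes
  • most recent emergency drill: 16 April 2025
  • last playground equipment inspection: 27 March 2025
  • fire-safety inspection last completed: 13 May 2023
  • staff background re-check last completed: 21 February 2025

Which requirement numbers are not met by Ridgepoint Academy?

1, 3, 4, 5, 6

1. fire-safety inspection 738 days ago vs limit 730 → not met
2. emergency drill 34 days ago vs limit 60 → met
3. condition 'transports children' holds; staff background re-check 88 days ago vs limit 60 → not met
4. condition 'operates past 7 p.m.' holds; daily sign-in log absent → not met
5. condition 'serves infants under 12 months' holds; water-quality test 131 days ago vs limit 120 → not met
6. lead-paint assessment 87 days ago vs limit 60 → not met
7. playground equipment inspection 54 days ago vs limit 60 → met
Not met: 1, 3, 4, 5, 6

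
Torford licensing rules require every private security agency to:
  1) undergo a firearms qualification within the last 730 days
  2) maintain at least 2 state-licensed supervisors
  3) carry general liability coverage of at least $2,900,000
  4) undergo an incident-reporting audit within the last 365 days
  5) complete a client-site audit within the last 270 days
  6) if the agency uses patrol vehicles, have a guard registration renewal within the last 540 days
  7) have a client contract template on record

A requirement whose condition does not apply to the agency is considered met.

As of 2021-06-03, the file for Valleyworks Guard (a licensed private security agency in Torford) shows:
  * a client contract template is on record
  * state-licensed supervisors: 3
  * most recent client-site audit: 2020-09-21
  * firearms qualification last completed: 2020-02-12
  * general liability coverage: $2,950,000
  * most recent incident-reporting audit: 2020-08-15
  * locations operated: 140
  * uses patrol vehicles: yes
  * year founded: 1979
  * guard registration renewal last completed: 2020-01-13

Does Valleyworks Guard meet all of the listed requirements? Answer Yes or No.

Yes

1. firearms qualification 477 days ago vs limit 730 → met
2. state-licensed supervisors 3 ≥ 2 → met
3. general liability coverage $2,950,000 ≥ $2,900,000 → met
4. incident-reporting audit 292 days ago vs limit 365 → met
5. client-site audit 255 days ago vs limit 270 → met
6. condition 'uses patrol vehicles' holds; guard registration renewal 507 days ago vs limit 540 → met
7. client contract template present → met
All met.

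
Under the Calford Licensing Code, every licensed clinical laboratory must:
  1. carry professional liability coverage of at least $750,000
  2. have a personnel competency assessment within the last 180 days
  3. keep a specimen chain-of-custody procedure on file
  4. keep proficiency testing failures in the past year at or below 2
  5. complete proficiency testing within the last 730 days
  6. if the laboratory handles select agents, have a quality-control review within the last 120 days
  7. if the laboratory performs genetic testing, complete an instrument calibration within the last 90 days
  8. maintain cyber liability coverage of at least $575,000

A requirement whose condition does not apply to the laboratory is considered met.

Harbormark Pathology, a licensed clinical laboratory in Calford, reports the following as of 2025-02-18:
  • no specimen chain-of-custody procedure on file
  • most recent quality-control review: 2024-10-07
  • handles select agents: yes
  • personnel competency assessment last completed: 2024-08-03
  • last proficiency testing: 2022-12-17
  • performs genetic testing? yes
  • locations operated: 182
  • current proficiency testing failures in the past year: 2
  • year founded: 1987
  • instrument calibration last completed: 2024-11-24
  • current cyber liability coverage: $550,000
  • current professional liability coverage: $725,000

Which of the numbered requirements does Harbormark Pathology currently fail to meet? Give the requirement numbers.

1, 2, 3, 5, 6, 8

1. professional liability coverage $725,000 < $750,000 → not met
2. personnel competency assessment 199 days ago vs limit 180 → not met
3. specimen chain-of-custody procedure absent → not met
4. proficiency testing failures in the past year 2 ≤ 2 → met
5. proficiency testing 794 days ago vs limit 730 → not met
6. condition 'handles select agents' holds; quality-control review 134 days ago vs limit 120 → not met
7. condition 'performs genetic testing' holds; instrument calibration 86 days ago vs limit 90 → met
8. cyber liability coverage $550,000 < $575,000 → not met
Not met: 1, 2, 3, 5, 6, 8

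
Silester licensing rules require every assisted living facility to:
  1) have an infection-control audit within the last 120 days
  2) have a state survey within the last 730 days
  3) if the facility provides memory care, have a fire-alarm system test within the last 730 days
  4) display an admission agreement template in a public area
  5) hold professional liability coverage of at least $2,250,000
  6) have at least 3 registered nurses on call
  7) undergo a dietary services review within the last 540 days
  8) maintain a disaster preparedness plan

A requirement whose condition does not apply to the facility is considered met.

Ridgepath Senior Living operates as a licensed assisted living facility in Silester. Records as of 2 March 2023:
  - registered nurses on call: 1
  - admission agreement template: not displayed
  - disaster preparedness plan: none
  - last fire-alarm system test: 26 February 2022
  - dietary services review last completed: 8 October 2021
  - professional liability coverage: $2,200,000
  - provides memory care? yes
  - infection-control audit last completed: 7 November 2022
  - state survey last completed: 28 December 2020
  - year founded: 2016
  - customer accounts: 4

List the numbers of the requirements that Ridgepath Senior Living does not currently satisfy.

1. infection-control audit 115 days ago vs limit 120 → met
2. state survey 794 days ago vs limit 730 → not met
3. condition 'provides memory care' holds; fire-alarm system test 369 days ago vs limit 730 → met
4. admission agreement template absent → not met
5. professional liability coverage $2,200,000 < $2,250,000 → not met
6. registered nurses on call 1 < 3 → not met
7. dietary services review 510 days ago vs limit 540 → met
8. disaster preparedness plan absent → not met
Not met: 2, 4, 5, 6, 8

2, 4, 5, 6, 8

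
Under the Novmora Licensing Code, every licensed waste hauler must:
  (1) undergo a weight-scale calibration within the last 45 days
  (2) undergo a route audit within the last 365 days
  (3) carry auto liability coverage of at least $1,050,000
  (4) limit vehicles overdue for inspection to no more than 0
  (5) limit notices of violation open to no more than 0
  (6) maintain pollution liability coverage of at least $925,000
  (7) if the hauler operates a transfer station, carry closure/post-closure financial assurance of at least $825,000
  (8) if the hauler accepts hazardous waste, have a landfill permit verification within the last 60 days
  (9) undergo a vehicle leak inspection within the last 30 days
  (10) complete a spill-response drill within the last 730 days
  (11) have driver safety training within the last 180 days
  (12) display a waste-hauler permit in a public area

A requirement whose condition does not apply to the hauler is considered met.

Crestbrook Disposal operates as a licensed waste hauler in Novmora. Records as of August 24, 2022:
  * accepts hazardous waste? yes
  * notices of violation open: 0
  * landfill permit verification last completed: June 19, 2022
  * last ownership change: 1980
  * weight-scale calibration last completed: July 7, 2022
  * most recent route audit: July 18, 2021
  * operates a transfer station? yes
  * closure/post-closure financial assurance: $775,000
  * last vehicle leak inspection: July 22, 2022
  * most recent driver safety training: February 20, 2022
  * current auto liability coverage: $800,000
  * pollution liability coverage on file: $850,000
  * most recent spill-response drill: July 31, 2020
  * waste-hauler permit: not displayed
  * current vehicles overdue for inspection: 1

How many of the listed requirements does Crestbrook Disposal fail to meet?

1. weight-scale calibration 48 days ago vs limit 45 → not met
2. route audit 402 days ago vs limit 365 → not met
3. auto liability coverage $800,000 < $1,050,000 → not met
4. vehicles overdue for inspection 1 > 0 → not met
5. notices of violation open 0 ≤ 0 → met
6. pollution liability coverage $850,000 < $925,000 → not met
7. condition 'operates a transfer station' holds; closure/post-closure financial assurance $775,000 < $825,000 → not met
8. condition 'accepts hazardous waste' holds; landfill permit verification 66 days ago vs limit 60 → not met
9. vehicle leak inspection 33 days ago vs limit 30 → not met
10. spill-response drill 754 days ago vs limit 730 → not met
11. driver safety training 185 days ago vs limit 180 → not met
12. waste-hauler permit absent → not met
Not met: 11 of 12

11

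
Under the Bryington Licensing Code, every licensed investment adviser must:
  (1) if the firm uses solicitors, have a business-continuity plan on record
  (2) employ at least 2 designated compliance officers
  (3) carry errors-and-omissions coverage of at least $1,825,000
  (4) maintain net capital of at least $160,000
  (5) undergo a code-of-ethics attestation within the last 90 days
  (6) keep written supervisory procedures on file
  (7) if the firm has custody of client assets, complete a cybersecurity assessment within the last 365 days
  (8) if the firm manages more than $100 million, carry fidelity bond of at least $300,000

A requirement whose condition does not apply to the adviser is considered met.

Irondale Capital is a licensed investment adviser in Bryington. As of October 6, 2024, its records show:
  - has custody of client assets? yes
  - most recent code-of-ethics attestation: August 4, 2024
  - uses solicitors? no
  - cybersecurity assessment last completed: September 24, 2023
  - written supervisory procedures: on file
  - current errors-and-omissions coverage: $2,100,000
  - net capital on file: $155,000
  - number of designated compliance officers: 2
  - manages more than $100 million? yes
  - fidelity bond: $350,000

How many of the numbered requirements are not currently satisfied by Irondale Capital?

1. condition 'uses solicitors' does not hold → requirement n/a → met
2. designated compliance officers 2 ≥ 2 → met
3. errors-and-omissions coverage $2,100,000 ≥ $1,825,000 → met
4. net capital $155,000 < $160,000 → not met
5. code-of-ethics attestation 63 days ago vs limit 90 → met
6. written supervisory procedures present → met
7. condition 'has custody of client assets' holds; cybersecurity assessment 378 days ago vs limit 365 → not met
8. condition 'manages more than $100 million' holds; fidelity bond $350,000 ≥ $300,000 → met
Not met: 2 of 8

2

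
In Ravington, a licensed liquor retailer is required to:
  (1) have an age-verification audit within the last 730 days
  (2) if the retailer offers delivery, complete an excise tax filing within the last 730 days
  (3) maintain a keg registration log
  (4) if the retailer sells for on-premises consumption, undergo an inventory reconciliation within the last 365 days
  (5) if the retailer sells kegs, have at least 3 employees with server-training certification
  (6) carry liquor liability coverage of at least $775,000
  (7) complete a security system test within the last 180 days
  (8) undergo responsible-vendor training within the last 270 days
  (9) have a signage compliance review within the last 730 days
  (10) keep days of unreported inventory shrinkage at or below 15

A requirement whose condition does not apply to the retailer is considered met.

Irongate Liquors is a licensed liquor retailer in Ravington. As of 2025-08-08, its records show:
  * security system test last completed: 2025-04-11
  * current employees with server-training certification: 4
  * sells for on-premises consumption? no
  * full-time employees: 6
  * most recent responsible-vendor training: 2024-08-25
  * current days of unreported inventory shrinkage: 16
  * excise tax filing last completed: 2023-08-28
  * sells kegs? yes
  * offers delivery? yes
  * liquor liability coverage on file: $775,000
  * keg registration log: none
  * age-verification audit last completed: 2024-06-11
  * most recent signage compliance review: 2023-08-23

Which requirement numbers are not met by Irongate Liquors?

1. age-verification audit 423 days ago vs limit 730 → met
2. condition 'offers delivery' holds; excise tax filing 711 days ago vs limit 730 → met
3. keg registration log absent → not met
4. condition 'sells for on-premises consumption' does not hold → requirement n/a → met
5. condition 'sells kegs' holds; employees with server-training certification 4 ≥ 3 → met
6. liquor liability coverage $775,000 ≥ $775,000 → met
7. security system test 119 days ago vs limit 180 → met
8. responsible-vendor training 348 days ago vs limit 270 → not met
9. signage compliance review 716 days ago vs limit 730 → met
10. days of unreported inventory shrinkage 16 > 15 → not met
Not met: 3, 8, 10

3, 8, 10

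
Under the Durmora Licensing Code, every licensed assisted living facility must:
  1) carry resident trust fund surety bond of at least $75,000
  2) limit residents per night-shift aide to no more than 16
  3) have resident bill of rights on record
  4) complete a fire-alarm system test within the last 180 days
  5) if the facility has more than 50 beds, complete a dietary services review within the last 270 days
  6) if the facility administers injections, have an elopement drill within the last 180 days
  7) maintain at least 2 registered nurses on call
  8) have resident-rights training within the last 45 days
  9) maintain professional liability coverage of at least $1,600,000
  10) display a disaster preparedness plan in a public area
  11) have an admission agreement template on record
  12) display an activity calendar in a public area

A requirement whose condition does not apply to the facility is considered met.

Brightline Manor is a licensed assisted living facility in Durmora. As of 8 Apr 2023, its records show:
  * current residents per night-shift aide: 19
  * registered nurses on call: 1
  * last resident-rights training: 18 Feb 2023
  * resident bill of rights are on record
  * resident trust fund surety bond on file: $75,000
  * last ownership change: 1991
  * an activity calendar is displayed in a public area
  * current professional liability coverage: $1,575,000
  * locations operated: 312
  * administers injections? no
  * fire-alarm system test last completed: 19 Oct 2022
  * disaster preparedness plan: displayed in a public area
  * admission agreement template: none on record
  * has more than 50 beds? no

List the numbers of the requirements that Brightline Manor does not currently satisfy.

2, 7, 8, 9, 11

1. resident trust fund surety bond $75,000 ≥ $75,000 → met
2. residents per night-shift aide 19 > 16 → not met
3. resident bill of rights present → met
4. fire-alarm system test 171 days ago vs limit 180 → met
5. condition 'has more than 50 beds' does not hold → requirement n/a → met
6. condition 'administers injections' does not hold → requirement n/a → met
7. registered nurses on call 1 < 2 → not met
8. resident-rights training 49 days ago vs limit 45 → not met
9. professional liability coverage $1,575,000 < $1,600,000 → not met
10. disaster preparedness plan present → met
11. admission agreement template absent → not met
12. activity calendar present → met
Not met: 2, 7, 8, 9, 11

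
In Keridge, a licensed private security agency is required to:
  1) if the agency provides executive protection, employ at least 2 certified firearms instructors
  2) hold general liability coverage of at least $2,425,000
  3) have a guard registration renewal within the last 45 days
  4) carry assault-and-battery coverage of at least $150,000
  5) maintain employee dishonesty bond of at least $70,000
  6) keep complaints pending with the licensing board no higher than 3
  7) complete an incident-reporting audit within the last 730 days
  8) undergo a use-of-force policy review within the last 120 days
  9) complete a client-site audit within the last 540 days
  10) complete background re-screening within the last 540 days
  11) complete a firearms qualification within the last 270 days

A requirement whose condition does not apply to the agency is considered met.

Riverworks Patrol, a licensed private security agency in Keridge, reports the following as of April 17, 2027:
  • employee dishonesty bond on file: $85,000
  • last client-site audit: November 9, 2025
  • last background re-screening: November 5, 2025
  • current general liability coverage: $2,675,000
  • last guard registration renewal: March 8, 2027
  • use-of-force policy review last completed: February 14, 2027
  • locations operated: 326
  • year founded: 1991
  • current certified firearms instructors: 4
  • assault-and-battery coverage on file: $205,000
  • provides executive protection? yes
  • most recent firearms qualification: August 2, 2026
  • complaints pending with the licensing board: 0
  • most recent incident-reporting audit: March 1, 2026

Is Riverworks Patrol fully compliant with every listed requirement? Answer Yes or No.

1. condition 'provides executive protection' holds; certified firearms instructors 4 ≥ 2 → met
2. general liability coverage $2,675,000 ≥ $2,425,000 → met
3. guard registration renewal 40 days ago vs limit 45 → met
4. assault-and-battery coverage $205,000 ≥ $150,000 → met
5. employee dishonesty bond $85,000 ≥ $70,000 → met
6. complaints pending with the licensing board 0 ≤ 3 → met
7. incident-reporting audit 412 days ago vs limit 730 → met
8. use-of-force policy review 62 days ago vs limit 120 → met
9. client-site audit 524 days ago vs limit 540 → met
10. background re-screening 528 days ago vs limit 540 → met
11. firearms qualification 258 days ago vs limit 270 → met
All met.

Yes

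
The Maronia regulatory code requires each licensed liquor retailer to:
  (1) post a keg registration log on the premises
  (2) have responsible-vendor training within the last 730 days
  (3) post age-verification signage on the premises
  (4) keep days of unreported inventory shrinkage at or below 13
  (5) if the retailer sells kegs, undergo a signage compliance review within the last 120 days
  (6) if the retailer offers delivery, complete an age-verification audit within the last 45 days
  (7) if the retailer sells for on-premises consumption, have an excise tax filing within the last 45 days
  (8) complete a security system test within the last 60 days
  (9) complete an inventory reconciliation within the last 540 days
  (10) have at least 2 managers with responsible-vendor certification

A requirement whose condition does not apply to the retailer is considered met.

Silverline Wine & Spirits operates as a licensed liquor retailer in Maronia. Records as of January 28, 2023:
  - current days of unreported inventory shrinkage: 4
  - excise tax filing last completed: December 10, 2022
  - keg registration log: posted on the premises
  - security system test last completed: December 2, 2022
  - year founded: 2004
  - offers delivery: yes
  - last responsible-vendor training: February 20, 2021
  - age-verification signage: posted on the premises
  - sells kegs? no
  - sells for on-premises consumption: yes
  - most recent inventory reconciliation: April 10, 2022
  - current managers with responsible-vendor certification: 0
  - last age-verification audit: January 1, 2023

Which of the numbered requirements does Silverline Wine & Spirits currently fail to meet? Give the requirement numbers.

7, 10

1. keg registration log present → met
2. responsible-vendor training 707 days ago vs limit 730 → met
3. age-verification signage present → met
4. days of unreported inventory shrinkage 4 ≤ 13 → met
5. condition 'sells kegs' does not hold → requirement n/a → met
6. condition 'offers delivery' holds; age-verification audit 27 days ago vs limit 45 → met
7. condition 'sells for on-premises consumption' holds; excise tax filing 49 days ago vs limit 45 → not met
8. security system test 57 days ago vs limit 60 → met
9. inventory reconciliation 293 days ago vs limit 540 → met
10. managers with responsible-vendor certification 0 < 2 → not met
Not met: 7, 10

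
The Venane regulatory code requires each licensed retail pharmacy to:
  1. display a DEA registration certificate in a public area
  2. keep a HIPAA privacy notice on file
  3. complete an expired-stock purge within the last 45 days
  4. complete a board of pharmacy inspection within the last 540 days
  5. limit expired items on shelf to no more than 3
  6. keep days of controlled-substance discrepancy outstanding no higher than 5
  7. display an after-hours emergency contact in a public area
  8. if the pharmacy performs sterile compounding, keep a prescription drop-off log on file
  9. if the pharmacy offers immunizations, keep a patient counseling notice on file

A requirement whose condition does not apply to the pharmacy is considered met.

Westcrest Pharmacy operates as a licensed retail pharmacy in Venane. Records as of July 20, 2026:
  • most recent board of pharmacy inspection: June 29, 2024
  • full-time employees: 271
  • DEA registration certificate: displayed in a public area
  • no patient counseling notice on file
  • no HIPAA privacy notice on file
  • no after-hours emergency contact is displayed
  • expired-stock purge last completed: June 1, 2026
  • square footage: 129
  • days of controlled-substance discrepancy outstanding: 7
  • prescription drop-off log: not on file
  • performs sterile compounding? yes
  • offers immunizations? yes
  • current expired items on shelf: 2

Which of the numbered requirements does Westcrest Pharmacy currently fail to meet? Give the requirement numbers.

2, 3, 4, 6, 7, 8, 9

1. DEA registration certificate present → met
2. HIPAA privacy notice absent → not met
3. expired-stock purge 49 days ago vs limit 45 → not met
4. board of pharmacy inspection 751 days ago vs limit 540 → not met
5. expired items on shelf 2 ≤ 3 → met
6. days of controlled-substance discrepancy outstanding 7 > 5 → not met
7. after-hours emergency contact absent → not met
8. condition 'performs sterile compounding' holds; prescription drop-off log absent → not met
9. condition 'offers immunizations' holds; patient counseling notice absent → not met
Not met: 2, 3, 4, 6, 7, 8, 9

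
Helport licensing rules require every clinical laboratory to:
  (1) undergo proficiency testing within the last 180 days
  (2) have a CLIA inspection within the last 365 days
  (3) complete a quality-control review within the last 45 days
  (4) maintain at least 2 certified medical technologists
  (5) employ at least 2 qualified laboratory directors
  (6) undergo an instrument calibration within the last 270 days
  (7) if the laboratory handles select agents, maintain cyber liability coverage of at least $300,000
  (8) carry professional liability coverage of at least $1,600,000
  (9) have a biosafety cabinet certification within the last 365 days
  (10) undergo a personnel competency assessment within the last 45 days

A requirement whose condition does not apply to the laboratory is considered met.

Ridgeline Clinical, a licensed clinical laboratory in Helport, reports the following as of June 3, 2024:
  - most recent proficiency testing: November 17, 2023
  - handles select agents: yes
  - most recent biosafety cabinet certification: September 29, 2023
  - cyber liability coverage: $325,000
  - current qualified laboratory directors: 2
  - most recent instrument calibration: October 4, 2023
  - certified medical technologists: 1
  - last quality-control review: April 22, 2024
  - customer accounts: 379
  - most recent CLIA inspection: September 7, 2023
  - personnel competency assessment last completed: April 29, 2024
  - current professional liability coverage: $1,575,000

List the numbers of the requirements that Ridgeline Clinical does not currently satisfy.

1, 4, 8

1. proficiency testing 199 days ago vs limit 180 → not met
2. CLIA inspection 270 days ago vs limit 365 → met
3. quality-control review 42 days ago vs limit 45 → met
4. certified medical technologists 1 < 2 → not met
5. qualified laboratory directors 2 ≥ 2 → met
6. instrument calibration 243 days ago vs limit 270 → met
7. condition 'handles select agents' holds; cyber liability coverage $325,000 ≥ $300,000 → met
8. professional liability coverage $1,575,000 < $1,600,000 → not met
9. biosafety cabinet certification 248 days ago vs limit 365 → met
10. personnel competency assessment 35 days ago vs limit 45 → met
Not met: 1, 4, 8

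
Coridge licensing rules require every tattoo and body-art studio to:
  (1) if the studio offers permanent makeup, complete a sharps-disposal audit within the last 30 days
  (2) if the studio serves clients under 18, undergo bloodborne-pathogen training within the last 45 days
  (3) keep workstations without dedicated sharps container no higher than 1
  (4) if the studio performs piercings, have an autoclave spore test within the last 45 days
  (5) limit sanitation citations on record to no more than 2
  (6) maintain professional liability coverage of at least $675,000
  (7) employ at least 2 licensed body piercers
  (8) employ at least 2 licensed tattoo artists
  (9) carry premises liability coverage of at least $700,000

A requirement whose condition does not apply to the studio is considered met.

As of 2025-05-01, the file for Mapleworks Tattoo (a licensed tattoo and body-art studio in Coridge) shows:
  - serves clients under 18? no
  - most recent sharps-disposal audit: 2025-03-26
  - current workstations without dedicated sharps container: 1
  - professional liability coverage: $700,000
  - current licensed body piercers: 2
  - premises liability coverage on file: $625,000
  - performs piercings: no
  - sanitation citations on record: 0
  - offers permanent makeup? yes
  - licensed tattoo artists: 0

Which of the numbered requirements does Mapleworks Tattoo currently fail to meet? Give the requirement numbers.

1, 8, 9

1. condition 'offers permanent makeup' holds; sharps-disposal audit 36 days ago vs limit 30 → not met
2. condition 'serves clients under 18' does not hold → requirement n/a → met
3. workstations without dedicated sharps container 1 ≤ 1 → met
4. condition 'performs piercings' does not hold → requirement n/a → met
5. sanitation citations on record 0 ≤ 2 → met
6. professional liability coverage $700,000 ≥ $675,000 → met
7. licensed body piercers 2 ≥ 2 → met
8. licensed tattoo artists 0 < 2 → not met
9. premises liability coverage $625,000 < $700,000 → not met
Not met: 1, 8, 9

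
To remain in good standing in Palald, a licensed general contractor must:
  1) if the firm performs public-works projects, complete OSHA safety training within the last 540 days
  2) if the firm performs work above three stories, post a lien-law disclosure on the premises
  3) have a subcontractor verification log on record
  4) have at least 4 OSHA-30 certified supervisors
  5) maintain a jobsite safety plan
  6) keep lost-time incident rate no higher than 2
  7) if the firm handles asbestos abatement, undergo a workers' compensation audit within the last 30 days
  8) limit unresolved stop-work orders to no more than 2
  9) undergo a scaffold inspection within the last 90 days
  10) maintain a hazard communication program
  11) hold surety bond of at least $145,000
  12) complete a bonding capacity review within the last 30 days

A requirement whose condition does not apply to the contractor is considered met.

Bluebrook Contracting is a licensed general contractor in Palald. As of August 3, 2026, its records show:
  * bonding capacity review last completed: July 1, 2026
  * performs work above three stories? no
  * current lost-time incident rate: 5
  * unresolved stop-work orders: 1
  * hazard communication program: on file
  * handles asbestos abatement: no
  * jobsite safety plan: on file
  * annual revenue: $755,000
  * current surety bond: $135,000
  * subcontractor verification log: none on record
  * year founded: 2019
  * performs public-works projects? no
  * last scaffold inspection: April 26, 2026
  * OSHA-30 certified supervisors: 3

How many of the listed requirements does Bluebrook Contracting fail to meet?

1. condition 'performs public-works projects' does not hold → requirement n/a → met
2. condition 'performs work above three stories' does not hold → requirement n/a → met
3. subcontractor verification log absent → not met
4. OSHA-30 certified supervisors 3 < 4 → not met
5. jobsite safety plan present → met
6. lost-time incident rate 5 > 2 → not met
7. condition 'handles asbestos abatement' does not hold → requirement n/a → met
8. unresolved stop-work orders 1 ≤ 2 → met
9. scaffold inspection 99 days ago vs limit 90 → not met
10. hazard communication program present → met
11. surety bond $135,000 < $145,000 → not met
12. bonding capacity review 33 days ago vs limit 30 → not met
Not met: 6 of 12

6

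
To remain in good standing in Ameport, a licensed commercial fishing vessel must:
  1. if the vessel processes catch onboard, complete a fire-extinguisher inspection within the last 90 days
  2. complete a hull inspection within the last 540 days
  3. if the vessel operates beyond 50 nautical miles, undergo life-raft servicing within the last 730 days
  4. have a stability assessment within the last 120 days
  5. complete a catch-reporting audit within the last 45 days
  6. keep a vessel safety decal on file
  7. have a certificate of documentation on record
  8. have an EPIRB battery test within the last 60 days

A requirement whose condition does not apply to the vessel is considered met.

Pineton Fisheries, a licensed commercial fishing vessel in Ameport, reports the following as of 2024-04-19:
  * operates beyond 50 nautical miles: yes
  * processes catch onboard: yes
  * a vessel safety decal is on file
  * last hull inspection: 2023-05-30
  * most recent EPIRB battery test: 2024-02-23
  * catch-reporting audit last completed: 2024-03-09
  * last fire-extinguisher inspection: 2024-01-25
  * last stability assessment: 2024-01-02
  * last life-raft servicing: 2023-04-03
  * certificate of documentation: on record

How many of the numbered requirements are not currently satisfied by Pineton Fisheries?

0

1. condition 'processes catch onboard' holds; fire-extinguisher inspection 85 days ago vs limit 90 → met
2. hull inspection 325 days ago vs limit 540 → met
3. condition 'operates beyond 50 nautical miles' holds; life-raft servicing 382 days ago vs limit 730 → met
4. stability assessment 108 days ago vs limit 120 → met
5. catch-reporting audit 41 days ago vs limit 45 → met
6. vessel safety decal present → met
7. certificate of documentation present → met
8. EPIRB battery test 56 days ago vs limit 60 → met
Not met: 0 of 8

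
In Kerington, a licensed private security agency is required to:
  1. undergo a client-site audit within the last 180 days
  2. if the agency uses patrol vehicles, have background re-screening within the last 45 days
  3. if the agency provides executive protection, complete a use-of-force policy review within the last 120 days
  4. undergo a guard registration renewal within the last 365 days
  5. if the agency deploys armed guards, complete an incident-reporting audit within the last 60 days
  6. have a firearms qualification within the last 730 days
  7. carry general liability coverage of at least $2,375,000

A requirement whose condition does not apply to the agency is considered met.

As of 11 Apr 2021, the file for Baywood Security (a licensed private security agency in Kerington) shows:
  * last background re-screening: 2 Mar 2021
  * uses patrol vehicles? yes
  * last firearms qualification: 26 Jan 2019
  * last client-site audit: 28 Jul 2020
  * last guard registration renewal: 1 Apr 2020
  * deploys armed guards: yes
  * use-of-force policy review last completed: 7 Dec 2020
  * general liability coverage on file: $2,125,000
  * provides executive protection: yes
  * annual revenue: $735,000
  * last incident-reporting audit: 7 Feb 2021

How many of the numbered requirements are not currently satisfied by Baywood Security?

1. client-site audit 257 days ago vs limit 180 → not met
2. condition 'uses patrol vehicles' holds; background re-screening 40 days ago vs limit 45 → met
3. condition 'provides executive protection' holds; use-of-force policy review 125 days ago vs limit 120 → not met
4. guard registration renewal 375 days ago vs limit 365 → not met
5. condition 'deploys armed guards' holds; incident-reporting audit 63 days ago vs limit 60 → not met
6. firearms qualification 806 days ago vs limit 730 → not met
7. general liability coverage $2,125,000 < $2,375,000 → not met
Not met: 6 of 7

6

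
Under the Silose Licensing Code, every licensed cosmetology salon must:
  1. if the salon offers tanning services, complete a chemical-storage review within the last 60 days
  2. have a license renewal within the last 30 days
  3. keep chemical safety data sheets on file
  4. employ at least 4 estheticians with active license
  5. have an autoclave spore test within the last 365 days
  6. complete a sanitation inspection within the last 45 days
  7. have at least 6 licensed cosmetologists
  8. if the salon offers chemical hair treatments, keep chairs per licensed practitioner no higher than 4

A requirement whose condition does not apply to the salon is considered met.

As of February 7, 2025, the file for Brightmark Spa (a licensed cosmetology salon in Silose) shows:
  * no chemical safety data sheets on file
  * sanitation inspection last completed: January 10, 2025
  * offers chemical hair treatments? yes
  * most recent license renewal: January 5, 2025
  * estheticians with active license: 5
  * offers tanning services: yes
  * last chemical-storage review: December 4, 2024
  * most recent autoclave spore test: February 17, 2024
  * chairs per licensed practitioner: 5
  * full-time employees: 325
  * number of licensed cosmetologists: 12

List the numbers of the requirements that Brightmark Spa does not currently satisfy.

1, 2, 3, 8

1. condition 'offers tanning services' holds; chemical-storage review 65 days ago vs limit 60 → not met
2. license renewal 33 days ago vs limit 30 → not met
3. chemical safety data sheets absent → not met
4. estheticians with active license 5 ≥ 4 → met
5. autoclave spore test 356 days ago vs limit 365 → met
6. sanitation inspection 28 days ago vs limit 45 → met
7. licensed cosmetologists 12 ≥ 6 → met
8. condition 'offers chemical hair treatments' holds; chairs per licensed practitioner 5 > 4 → not met
Not met: 1, 2, 3, 8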